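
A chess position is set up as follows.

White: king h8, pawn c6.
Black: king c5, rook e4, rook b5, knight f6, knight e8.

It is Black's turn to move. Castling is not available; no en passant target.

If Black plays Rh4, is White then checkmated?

After Rh4: white king on h8; in check: yes, from the black rook on h4.
King squares — g7: attacked by Ne8; h7: attacked by Rh4; g8: attacked by Nf6.
White has no legal moves → checkmate.

yes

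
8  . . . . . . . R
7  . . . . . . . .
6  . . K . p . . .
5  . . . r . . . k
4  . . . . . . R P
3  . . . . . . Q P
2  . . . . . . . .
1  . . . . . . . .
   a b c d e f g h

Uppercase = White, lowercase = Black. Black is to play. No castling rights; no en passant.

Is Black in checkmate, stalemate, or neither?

checkmate

Black to move; black king on h5.
In check: yes, from the white rook on h8.
King squares — g4: attacked by Qg3; h4: attacked by Qg3; g5: attacked by Rg4; g6: attacked by Rg4; h6: attacked by Rh8.
Legal moves for Black: none.
In check with no legal moves → checkmate.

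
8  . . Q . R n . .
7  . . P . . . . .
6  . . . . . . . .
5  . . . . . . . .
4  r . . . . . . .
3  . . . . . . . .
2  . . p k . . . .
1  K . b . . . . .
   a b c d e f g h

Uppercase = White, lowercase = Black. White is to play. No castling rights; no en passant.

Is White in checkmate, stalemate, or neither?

White to move; white king on a1.
In check: yes, from the black rook on a4.
King squares — b1: attacked by Pc2; a2: attacked by Ra4; b2: attacked by Bc1.
Legal moves for White: none.
In check with no legal moves → checkmate.

checkmate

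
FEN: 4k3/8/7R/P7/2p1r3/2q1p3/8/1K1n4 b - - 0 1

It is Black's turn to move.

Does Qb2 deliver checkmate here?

After Qb2: white king on b1; in check: yes, from the black queen on b2.
King squares — a1: attacked by Qb2; c1: attacked by Qb2; a2: attacked by Qb2; b2: attacked by Nd1; c2: attacked by Qb2.
White has no legal moves → checkmate.

yes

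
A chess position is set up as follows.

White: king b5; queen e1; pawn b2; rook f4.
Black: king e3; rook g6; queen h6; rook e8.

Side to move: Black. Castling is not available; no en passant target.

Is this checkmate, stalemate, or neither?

neither

Black to move; black king on e3.
In check: yes, from the white queen on e1.
King squares — d2: attacked by Qe1; e2: attacked by Qe1; f2: attacked by Qe1; d3: available; f3: attacked by Rf4; d4: attacked by Rf4; e4: attacked by Qe1; f4: available.
Legal moves for Black: Kxf4, Kd3.
Black is in check but has 2 legal moves → neither.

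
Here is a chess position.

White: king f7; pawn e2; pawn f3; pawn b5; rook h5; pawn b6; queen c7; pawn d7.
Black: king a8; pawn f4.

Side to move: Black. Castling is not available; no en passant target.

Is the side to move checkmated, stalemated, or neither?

Black to move; black king on a8.
In check: no.
King squares — a7: attacked by Pb6; b7: attacked by Qc7; b8: attacked by Qc7.
Legal moves for Black: none.
Not in check and no legal moves → stalemate.

stalemate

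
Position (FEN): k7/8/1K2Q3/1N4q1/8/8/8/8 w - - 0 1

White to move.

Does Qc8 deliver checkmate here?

After Qc8: black king on a8; in check: yes, from the white queen on c8.
King squares — a7: attacked by Nb5; b7: attacked by Kb6; b8: attacked by Qc8.
Black has no legal moves → checkmate.

yes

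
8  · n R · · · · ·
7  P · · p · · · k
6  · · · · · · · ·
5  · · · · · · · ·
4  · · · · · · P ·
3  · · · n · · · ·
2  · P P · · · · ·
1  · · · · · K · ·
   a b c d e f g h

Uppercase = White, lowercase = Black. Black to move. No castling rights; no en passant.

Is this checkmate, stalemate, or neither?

Black to move; black king on h7.
In check: no.
Legal moves for Black: Nc6, Na6, Kg7, Kh6, Kg6, Ne5, Nc5, Nf4, Nb4, Nf2, Nxb2, Ne1, Nc1, d6, d5.
Black has 15 legal moves and is not in check → neither.

neither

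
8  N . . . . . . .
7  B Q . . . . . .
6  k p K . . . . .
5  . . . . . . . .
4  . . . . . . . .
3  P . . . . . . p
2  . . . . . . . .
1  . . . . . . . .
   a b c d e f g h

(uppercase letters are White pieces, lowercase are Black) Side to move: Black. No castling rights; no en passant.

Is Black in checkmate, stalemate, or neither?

neither

Black to move; black king on a6.
In check: yes, from the white queen on b7.
Legal moves for Black: Ka5.
Black is in check but has 1 legal move → neither.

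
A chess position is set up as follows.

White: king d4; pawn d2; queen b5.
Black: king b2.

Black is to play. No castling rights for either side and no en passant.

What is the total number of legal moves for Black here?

5

Black to move; king on b2.
In check: yes, from the white queen on b5.
Legal moves: Ka3, Kc2, Ka2, Kc1, Ka1.
Count: 5.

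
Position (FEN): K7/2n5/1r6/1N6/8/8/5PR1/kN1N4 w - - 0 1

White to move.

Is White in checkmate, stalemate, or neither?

neither

White to move; white king on a8.
In check: yes, from the black knight on c7.
Legal moves for White: Ka7, Nxc7.
White is in check but has 2 legal moves → neither.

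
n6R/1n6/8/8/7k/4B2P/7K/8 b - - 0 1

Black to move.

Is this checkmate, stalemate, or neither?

checkmate

Black to move; black king on h4.
In check: yes, from the white rook on h8.
King squares — g3: attacked by Kh2; h3: attacked by Kh2; g4: attacked by Ph3; g5: attacked by Be3; h5: attacked by Rh8.
Legal moves for Black: none.
In check with no legal moves → checkmate.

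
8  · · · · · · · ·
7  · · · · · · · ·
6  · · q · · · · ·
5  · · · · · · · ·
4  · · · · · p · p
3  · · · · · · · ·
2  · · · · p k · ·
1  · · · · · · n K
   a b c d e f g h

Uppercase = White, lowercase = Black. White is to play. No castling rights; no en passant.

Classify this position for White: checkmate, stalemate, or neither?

neither

White to move; white king on h1.
In check: yes, from the black queen on c6.
King squares — g1: attacked by Kf2; g2: attacked by Kf2; h2: available.
Legal moves for White: Kh2.
White is in check but has 1 legal move → neither.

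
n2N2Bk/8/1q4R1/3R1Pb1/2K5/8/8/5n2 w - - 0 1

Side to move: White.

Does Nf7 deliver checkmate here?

After Nf7: black king on h8; in check: yes, from the white knight on f7.
King squares — g7: attacked by Rg6; h7: attacked by Bg8; g8: attacked by Rg6.
Black has no legal moves → checkmate.

yes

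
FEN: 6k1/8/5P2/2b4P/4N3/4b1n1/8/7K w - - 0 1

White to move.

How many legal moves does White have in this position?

3

White to move; king on h1.
In check: yes, from the black knight on g3.
Legal moves: Kh2, Kg2, Nxg3.
Count: 3.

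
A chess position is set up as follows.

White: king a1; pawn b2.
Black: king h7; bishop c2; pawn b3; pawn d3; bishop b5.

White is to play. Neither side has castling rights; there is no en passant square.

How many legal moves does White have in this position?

White to move; king on a1.
In check: no.
Legal moves: none.
Count: 0.

0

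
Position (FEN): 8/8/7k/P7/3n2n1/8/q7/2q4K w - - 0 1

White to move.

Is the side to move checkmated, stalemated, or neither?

White to move; white king on h1.
In check: yes, from the black queen on c1.
King squares — g1: attacked by Qc1; g2: attacked by Qa2; h2: attacked by Qa2.
Legal moves for White: none.
In check with no legal moves → checkmate.

checkmate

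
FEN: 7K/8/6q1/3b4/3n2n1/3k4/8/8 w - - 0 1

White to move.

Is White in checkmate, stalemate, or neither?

stalemate

White to move; white king on h8.
In check: no.
King squares — g7: attacked by Qg6; h7: attacked by Qg6; g8: attacked by Bd5.
Legal moves for White: none.
Not in check and no legal moves → stalemate.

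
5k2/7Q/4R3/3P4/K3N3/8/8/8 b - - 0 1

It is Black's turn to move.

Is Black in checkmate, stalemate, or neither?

stalemate

Black to move; black king on f8.
In check: no.
King squares — e7: attacked by Re6; f7: attacked by Qh7; g7: attacked by Qh7; e8: attacked by Re6; g8: attacked by Qh7.
Legal moves for Black: none.
Not in check and no legal moves → stalemate.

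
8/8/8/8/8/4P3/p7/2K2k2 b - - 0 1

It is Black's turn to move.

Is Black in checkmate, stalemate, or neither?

Black to move; black king on f1.
In check: no.
Legal moves for Black: Kg2, Kf2, Ke2, Kg1, Ke1, a1=Q+, a1=R+, a1=B, a1=N.
Black has 9 legal moves and is not in check → neither.

neither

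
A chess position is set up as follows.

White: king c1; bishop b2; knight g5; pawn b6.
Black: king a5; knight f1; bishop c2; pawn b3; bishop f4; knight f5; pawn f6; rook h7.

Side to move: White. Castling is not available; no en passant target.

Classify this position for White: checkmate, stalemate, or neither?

checkmate

White to move; white king on c1.
In check: yes, from the black bishop on f4.
King squares — b1: attacked by Bc2; d1: attacked by Bc2; b2: own bishop; c2: attacked by Pb3; d2: attacked by Nf1.
Legal moves for White: none.
In check with no legal moves → checkmate.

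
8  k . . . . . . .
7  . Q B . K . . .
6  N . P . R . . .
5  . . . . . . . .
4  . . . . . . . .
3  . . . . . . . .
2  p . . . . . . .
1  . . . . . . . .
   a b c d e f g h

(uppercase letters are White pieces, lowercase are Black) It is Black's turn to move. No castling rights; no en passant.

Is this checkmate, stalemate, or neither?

checkmate

Black to move; black king on a8.
In check: yes, from the white queen on b7.
King squares — a7: attacked by Qb7; b7: attacked by Pc6; b8: attacked by Na6.
Legal moves for Black: none.
In check with no legal moves → checkmate.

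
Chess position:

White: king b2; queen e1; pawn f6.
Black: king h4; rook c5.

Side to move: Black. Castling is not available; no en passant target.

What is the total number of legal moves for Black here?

4

Black to move; king on h4.
In check: yes, from the white queen on e1.
Legal moves: Kh5, Kg5, Kg4, Kh3.
Count: 4.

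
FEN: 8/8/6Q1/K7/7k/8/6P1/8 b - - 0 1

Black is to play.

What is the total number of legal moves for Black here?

Black to move; king on h4.
In check: no.
Legal moves: none.
Count: 0.

0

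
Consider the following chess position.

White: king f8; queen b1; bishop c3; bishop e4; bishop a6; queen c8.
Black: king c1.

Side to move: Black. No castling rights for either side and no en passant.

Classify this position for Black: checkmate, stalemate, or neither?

Black to move; black king on c1.
In check: yes, from the white queen on b1.
King squares — b1: attacked by Be4; d1: attacked by Qb1; b2: attacked by Qb1; c2: attacked by Qb1; d2: attacked by Bc3.
Legal moves for Black: none.
In check with no legal moves → checkmate.

checkmate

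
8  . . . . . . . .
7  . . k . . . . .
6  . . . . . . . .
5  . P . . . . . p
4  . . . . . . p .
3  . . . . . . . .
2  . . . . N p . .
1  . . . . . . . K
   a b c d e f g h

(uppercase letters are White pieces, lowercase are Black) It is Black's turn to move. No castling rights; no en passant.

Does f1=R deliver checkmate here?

no

After f1=R: white king on h1; in check: yes, from the black rook on f1.
White has 3 legal replies: Kh2, Kg2, Ng1.
In check but a legal move exists → not checkmate.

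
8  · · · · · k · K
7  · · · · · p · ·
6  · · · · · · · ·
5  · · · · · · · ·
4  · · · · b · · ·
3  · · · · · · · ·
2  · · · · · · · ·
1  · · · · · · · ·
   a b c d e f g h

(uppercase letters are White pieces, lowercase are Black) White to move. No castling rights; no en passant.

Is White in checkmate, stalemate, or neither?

White to move; white king on h8.
In check: no.
King squares — g7: attacked by Kf8; h7: attacked by Be4; g8: attacked by Kf8.
Legal moves for White: none.
Not in check and no legal moves → stalemate.

stalemate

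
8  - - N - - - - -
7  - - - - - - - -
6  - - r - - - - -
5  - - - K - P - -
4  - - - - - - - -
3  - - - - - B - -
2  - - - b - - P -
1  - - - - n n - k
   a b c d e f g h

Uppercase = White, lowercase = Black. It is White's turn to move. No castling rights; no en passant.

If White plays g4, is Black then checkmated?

no

After g4: black king on h1; in check: yes, from the white bishop on f3.
Black has 4 legal replies: Kh2, Kg1, Nxf3, Ng2.
In check but a legal move exists → not checkmate.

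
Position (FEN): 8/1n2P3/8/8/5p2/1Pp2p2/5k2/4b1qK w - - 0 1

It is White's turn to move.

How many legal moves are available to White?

White to move; king on h1.
In check: yes, from the black queen on g1.
Legal moves: none.
Count: 0.

0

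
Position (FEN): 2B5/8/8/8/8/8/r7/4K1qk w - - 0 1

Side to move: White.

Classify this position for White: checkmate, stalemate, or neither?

White to move; white king on e1.
In check: yes, from the black queen on g1.
King squares — d1: attacked by Qg1; f1: attacked by Qg1; d2: attacked by Ra2; e2: attacked by Ra2; f2: attacked by Qg1.
Legal moves for White: none.
In check with no legal moves → checkmate.

checkmate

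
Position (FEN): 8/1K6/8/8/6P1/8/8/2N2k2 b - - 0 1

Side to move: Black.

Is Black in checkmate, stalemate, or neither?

neither

Black to move; black king on f1.
In check: no.
Legal moves for Black: Kg2, Kf2, Kg1, Ke1.
Black has 4 legal moves and is not in check → neither.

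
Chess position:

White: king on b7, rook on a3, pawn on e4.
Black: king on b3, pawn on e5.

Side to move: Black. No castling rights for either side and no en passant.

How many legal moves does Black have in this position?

Black to move; king on b3.
In check: yes, from the white rook on a3.
Legal moves: Kc4, Kb4, Kxa3, Kc2, Kb2.
Count: 5.

5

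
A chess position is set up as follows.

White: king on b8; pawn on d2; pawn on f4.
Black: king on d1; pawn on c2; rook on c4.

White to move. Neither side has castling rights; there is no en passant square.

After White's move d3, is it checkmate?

After d3: black king on d1; in check: no.
Black is not in check, so this cannot be checkmate.

no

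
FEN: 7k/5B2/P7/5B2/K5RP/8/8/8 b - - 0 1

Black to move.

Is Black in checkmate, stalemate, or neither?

stalemate

Black to move; black king on h8.
In check: no.
King squares — g7: attacked by Rg4; h7: attacked by Bf5; g8: attacked by Rg4.
Legal moves for Black: none.
Not in check and no legal moves → stalemate.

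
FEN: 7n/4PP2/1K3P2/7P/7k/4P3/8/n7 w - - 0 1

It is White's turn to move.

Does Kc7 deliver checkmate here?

no

After Kc7: black king on h4; in check: no.
Black is not in check, so this cannot be checkmate.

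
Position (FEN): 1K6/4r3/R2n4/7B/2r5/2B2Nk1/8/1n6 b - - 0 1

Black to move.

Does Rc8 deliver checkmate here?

yes

After Rc8: white king on b8; in check: yes, from the black rook on c8.
King squares — a7: attacked by Re7; b7: attacked by Nd6; c7: attacked by Re7; a8: attacked by Rc8; c8: attacked by Nd6.
White has no legal moves → checkmate.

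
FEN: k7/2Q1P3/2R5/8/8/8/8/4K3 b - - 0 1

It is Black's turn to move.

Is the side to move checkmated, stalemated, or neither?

stalemate

Black to move; black king on a8.
In check: no.
King squares — a7: attacked by Qc7; b7: attacked by Qc7; b8: attacked by Qc7.
Legal moves for Black: none.
Not in check and no legal moves → stalemate.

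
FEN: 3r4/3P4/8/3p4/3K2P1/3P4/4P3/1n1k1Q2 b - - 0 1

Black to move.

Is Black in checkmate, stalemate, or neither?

Black to move; black king on d1.
In check: yes, from the white queen on f1.
Legal moves for Black: Kd2, Kc2.
Black is in check but has 2 legal moves → neither.

neither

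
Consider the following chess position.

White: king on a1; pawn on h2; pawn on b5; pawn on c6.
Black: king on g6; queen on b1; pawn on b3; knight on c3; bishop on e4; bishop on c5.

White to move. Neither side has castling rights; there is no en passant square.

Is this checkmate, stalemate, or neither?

White to move; white king on a1.
In check: yes, from the black queen on b1.
King squares — b1: attacked by Nc3; a2: attacked by Qb1; b2: attacked by Qb1.
Legal moves for White: none.
In check with no legal moves → checkmate.

checkmate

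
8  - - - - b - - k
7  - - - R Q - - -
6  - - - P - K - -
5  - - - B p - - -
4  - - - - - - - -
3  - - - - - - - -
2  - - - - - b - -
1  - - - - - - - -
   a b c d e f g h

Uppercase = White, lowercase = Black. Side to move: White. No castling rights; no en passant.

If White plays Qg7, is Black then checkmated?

yes

After Qg7: black king on h8; in check: yes, from the white queen on g7.
King squares — g7: attacked by Kf6; h7: attacked by Qg7; g8: attacked by Bd5.
Black has no legal moves → checkmate.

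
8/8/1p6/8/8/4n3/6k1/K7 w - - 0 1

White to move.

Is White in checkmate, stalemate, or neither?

White to move; white king on a1.
In check: no.
Legal moves for White: Kb2, Ka2, Kb1.
White has 3 legal moves and is not in check → neither.

neither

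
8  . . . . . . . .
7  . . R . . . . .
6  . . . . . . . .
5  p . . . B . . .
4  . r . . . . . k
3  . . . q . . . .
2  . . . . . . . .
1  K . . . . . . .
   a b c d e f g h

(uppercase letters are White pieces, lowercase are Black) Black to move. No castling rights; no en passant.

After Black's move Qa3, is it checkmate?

After Qa3: white king on a1; in check: yes, from the black queen on a3.
King squares — b1: attacked by Rb4; a2: attacked by Qa3; b2: attacked by Qa3.
White has no legal moves → checkmate.

yes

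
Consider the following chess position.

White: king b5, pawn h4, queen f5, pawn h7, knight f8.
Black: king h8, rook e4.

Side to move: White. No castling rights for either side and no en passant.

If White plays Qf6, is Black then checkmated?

yes

After Qf6: black king on h8; in check: yes, from the white queen on f6.
King squares — g7: attacked by Qf6; h7: attacked by Nf8; g8: attacked by Ph7.
Black has no legal moves → checkmate.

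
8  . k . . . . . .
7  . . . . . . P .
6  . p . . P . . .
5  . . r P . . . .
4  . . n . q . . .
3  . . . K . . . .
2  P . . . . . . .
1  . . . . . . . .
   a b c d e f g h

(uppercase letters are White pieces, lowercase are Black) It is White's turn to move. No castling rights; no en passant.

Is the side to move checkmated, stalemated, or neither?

neither

White to move; white king on d3.
In check: yes, from the black queen on e4.
Legal moves for White: Kxe4, Kc3.
White is in check but has 2 legal moves → neither.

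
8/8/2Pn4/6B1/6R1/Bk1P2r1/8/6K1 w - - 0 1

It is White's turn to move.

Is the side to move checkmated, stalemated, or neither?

White to move; white king on g1.
In check: yes, from the black rook on g3.
King squares — f1: available; h1: available; f2: available; g2: attacked by Rg3; h2: available.
Legal moves for White: Kh2, Kf2, Kh1, Kf1, Rxg3.
White is in check but has 5 legal moves → neither.

neither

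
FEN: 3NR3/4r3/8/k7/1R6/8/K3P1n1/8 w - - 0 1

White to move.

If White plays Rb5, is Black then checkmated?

no

After Rb5: black king on a5; in check: yes, from the white rook on b5.
Black has 3 legal replies: Ka6, Kxb5, Ka4.
In check but a legal move exists → not checkmate.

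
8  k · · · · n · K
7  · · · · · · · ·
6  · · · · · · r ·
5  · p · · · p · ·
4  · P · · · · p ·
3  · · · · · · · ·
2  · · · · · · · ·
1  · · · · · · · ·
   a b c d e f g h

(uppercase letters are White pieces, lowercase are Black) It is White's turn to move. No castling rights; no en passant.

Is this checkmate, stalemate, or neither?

stalemate

White to move; white king on h8.
In check: no.
King squares — g7: attacked by Rg6; h7: attacked by Nf8; g8: attacked by Rg6.
Legal moves for White: none.
Not in check and no legal moves → stalemate.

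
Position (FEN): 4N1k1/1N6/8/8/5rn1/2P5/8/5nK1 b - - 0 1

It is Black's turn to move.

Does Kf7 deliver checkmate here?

After Kf7: white king on g1; in check: no.
White is not in check, so this cannot be checkmate.

no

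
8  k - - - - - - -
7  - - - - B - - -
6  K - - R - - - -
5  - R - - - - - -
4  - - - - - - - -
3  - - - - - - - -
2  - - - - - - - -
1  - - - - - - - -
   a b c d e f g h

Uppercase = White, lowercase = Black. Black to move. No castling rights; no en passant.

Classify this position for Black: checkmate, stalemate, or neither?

stalemate

Black to move; black king on a8.
In check: no.
King squares — a7: attacked by Ka6; b7: attacked by Rb5; b8: attacked by Rb5.
Legal moves for Black: none.
Not in check and no legal moves → stalemate.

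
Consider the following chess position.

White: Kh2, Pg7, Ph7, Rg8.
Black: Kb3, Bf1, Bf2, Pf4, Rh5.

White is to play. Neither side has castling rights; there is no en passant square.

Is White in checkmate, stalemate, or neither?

checkmate

White to move; white king on h2.
In check: yes, from the black rook on h5.
King squares — g1: attacked by Bf2; h1: attacked by Rh5; g2: attacked by Bf1; g3: attacked by Bf2; h3: attacked by Bf1.
Legal moves for White: none.
In check with no legal moves → checkmate.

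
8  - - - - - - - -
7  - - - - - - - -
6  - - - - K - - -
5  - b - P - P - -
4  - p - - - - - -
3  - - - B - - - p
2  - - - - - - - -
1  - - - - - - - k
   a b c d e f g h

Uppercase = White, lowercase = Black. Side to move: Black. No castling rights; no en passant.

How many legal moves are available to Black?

12

Black to move; king on h1.
In check: no.
Legal moves: Be8, Bd7+, Bc6, Ba6, Bc4, Ba4, Bxd3, Kh2, Kg2, Kg1, b3, h2.
Count: 12.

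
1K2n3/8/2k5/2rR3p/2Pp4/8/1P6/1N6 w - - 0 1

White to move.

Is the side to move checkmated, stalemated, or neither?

neither

White to move; white king on b8.
In check: no.
Legal moves for White: Kc8, Ka8, Ka7, Rd8, Rd7, Rd6+, Rxh5, Rg5, Rf5, Re5, Rxc5+, Rxd4, Nc3, Na3, Nd2, b3, b4.
White has 17 legal moves and is not in check → neither.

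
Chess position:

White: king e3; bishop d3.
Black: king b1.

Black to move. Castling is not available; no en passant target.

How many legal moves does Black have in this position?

4

Black to move; king on b1.
In check: yes, from the white bishop on d3.
Legal moves: Kb2, Ka2, Kc1, Ka1.
Count: 4.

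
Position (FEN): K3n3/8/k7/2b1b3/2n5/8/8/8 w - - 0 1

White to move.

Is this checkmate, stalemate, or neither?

White to move; white king on a8.
In check: no.
King squares — a7: attacked by Bc5; b7: attacked by Ka6; b8: attacked by Be5.
Legal moves for White: none.
Not in check and no legal moves → stalemate.

stalemate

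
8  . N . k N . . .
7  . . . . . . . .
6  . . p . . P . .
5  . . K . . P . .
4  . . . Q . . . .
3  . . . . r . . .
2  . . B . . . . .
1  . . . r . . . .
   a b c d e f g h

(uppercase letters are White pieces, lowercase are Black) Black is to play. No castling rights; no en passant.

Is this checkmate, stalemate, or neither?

Black to move; black king on d8.
In check: yes, from the white queen on d4.
King squares — c7: attacked by Ne8; d7: attacked by Qd4; e7: attacked by Pf6; c8: available; e8: available.
Legal moves for Black: Kxe8, Kc8, Rxd4.
Black is in check but has 3 legal moves → neither.

neither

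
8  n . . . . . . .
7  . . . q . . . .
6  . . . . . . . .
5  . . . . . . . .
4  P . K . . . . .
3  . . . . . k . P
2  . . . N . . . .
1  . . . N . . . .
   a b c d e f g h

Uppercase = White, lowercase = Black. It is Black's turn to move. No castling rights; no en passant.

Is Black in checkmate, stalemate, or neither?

neither

Black to move; black king on f3.
In check: yes, from the white knight on d2.
Legal moves for Black: Kf4, Kg3, Kg2, Ke2, Qxd2.
Black is in check but has 5 legal moves → neither.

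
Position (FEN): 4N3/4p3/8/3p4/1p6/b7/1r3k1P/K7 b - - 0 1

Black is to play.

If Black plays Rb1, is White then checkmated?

After Rb1: white king on a1; in check: yes, from the black rook on b1.
White has 2 legal replies: Ka2, Kxb1.
In check but a legal move exists → not checkmate.

no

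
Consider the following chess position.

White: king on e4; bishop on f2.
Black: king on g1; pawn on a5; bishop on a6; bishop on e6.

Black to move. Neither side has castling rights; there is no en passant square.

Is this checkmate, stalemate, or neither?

Black to move; black king on g1.
In check: yes, from the white bishop on f2.
King squares — f1: available; h1: available; f2: available; g2: available; h2: available.
Legal moves for Black: Kh2, Kg2, Kxf2, Kh1, Kf1.
Black is in check but has 5 legal moves → neither.

neither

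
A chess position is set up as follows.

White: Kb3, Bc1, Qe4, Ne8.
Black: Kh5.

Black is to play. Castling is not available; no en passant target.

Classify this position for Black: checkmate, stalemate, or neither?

Black to move; black king on h5.
In check: no.
King squares — g4: attacked by Qe4; h4: attacked by Qe4; g5: attacked by Bc1; g6: attacked by Qe4; h6: attacked by Bc1.
Legal moves for Black: none.
Not in check and no legal moves → stalemate.

stalemate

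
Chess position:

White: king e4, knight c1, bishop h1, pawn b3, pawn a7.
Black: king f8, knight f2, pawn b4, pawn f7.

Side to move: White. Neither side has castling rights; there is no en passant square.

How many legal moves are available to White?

7

White to move; king on e4.
In check: yes, from the black knight on f2.
Legal moves: Kf5, Ke5, Kd5, Kf4, Kd4, Kf3, Ke3.
Count: 7.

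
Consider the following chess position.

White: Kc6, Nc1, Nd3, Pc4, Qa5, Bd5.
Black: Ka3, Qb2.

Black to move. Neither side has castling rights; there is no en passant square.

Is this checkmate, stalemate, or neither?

Black to move; black king on a3.
In check: yes, from the white queen on a5.
King squares — a2: attacked by Nc1; b2: own queen; b3: attacked by Nc1; a4: attacked by Qa5; b4: attacked by Nd3.
Legal moves for Black: none.
In check with no legal moves → checkmate.

checkmate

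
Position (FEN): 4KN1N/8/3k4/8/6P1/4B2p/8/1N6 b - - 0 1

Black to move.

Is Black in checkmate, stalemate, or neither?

neither

Black to move; black king on d6.
In check: no.
Legal moves for Black: Kc7, Kc6, Ke5, Kd5, h2.
Black has 5 legal moves and is not in check → neither.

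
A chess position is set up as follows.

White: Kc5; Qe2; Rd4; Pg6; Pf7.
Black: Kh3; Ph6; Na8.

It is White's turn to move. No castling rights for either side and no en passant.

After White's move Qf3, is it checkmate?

no

After Qf3: black king on h3; in check: yes, from the white queen on f3.
Black has 1 legal reply: Kh2.
In check but a legal move exists → not checkmate.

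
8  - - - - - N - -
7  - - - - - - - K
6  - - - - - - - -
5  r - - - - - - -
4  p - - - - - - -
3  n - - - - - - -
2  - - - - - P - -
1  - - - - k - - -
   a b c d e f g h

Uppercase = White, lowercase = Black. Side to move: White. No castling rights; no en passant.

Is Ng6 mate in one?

no

After Ng6: black king on e1; in check: no.
Black is not in check, so this cannot be checkmate.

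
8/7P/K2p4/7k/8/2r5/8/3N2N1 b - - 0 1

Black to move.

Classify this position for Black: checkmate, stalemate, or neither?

Black to move; black king on h5.
In check: no.
Legal moves for Black include: Kh6, Kg6, Kg5, Kh4, Kg4, Rc8, Rc7, Rc6+, Rc5, Rc4, Rh3, Rg3, Rf3, Re3, Rd3, Rb3, Ra3+, Rc2, ... (list truncated; more exist).
Black has legal moves and is not in check → neither.

neither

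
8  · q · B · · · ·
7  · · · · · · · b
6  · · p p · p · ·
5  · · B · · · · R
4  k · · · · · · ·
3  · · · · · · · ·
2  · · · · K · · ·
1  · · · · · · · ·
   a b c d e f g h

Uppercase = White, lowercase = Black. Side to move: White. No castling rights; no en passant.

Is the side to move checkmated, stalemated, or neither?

neither

White to move; white king on e2.
In check: no.
Legal moves for White include: Be7, Bc7, Bxf6, Bdb6, Ba5, Rxh7, Rh6, Rg5, Rf5, Re5, Rd5, Rh4+, Rh3, Rh2, Rh1, Ba7, Bxd6, Bcb6, ... (list truncated; more exist).
White has legal moves and is not in check → neither.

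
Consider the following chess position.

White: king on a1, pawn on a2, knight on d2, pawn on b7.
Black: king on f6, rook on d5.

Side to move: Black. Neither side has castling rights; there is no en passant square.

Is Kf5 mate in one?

no

After Kf5: white king on a1; in check: no.
White is not in check, so this cannot be checkmate.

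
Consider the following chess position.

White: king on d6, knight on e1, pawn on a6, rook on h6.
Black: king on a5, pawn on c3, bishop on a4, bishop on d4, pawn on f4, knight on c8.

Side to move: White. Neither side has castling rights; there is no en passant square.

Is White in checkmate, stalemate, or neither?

neither

White to move; white king on d6.
In check: yes, from the black knight on c8.
Legal moves for White: Kc7, Ke6, Kd5.
White is in check but has 3 legal moves → neither.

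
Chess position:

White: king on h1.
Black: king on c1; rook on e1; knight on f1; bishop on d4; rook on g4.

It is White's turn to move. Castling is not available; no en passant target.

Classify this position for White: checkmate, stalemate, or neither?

stalemate

White to move; white king on h1.
In check: no.
King squares — g1: attacked by Bd4; g2: attacked by Rg4; h2: attacked by Nf1.
Legal moves for White: none.
Not in check and no legal moves → stalemate.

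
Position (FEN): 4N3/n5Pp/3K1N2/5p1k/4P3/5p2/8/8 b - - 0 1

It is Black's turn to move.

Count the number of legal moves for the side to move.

4

Black to move; king on h5.
In check: yes, from the white knight on f6.
Legal moves: Kh6, Kg6, Kg5, Kh4.
Count: 4.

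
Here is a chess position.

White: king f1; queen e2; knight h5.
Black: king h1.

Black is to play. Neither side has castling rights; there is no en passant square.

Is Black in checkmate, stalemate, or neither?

stalemate

Black to move; black king on h1.
In check: no.
King squares — g1: attacked by Kf1; g2: attacked by Kf1; h2: attacked by Qe2.
Legal moves for Black: none.
Not in check and no legal moves → stalemate.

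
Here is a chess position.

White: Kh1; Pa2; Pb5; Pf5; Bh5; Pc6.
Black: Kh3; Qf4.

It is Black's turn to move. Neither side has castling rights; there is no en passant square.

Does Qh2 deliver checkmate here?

yes

After Qh2: white king on h1; in check: yes, from the black queen on h2.
King squares — g1: attacked by Qh2; g2: attacked by Qh2; h2: attacked by Kh3.
White has no legal moves → checkmate.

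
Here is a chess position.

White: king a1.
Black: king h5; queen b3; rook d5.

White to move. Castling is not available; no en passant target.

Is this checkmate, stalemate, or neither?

White to move; white king on a1.
In check: no.
King squares — b1: attacked by Qb3; a2: attacked by Qb3; b2: attacked by Qb3.
Legal moves for White: none.
Not in check and no legal moves → stalemate.

stalemate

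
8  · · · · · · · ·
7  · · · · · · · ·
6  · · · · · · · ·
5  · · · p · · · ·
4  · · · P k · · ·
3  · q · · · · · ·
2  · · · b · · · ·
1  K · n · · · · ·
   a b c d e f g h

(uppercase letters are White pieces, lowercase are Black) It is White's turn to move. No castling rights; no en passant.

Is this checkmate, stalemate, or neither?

stalemate

White to move; white king on a1.
In check: no.
King squares — b1: attacked by Qb3; a2: attacked by Nc1; b2: attacked by Qb3.
Legal moves for White: none.
Not in check and no legal moves → stalemate.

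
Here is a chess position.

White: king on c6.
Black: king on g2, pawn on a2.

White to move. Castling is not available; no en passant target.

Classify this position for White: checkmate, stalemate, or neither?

neither

White to move; white king on c6.
In check: no.
Legal moves for White: Kd7, Kc7, Kb7, Kd6, Kb6, Kd5, Kc5, Kb5.
White has 8 legal moves and is not in check → neither.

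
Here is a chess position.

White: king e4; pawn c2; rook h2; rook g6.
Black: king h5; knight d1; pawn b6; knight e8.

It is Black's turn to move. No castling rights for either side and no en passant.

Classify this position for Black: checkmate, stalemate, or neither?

neither

Black to move; black king on h5.
In check: yes, from the white rook on h2.
Legal moves for Black: Kxg6.
Black is in check but has 1 legal move → neither.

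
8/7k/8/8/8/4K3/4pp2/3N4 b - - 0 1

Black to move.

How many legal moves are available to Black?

Black to move; king on h7.
In check: no.
Legal moves: Kh8, Kg8, Kg7, Kh6, Kg6, exd1=Q, exd1=R, exd1=B, exd1=N+, f1=Q, f1=R, f1=B, f1=N+, e1=Q+, e1=R+, e1=B, e1=N.
Count: 17.

17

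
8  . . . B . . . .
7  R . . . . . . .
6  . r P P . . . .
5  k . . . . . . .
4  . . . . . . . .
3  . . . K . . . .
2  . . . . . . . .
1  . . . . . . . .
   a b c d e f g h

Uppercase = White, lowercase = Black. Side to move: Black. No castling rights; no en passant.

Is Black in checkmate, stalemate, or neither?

neither

Black to move; black king on a5.
In check: yes, from the white rook on a7.
Legal moves for Black: Kb5, Kb4.
Black is in check but has 2 legal moves → neither.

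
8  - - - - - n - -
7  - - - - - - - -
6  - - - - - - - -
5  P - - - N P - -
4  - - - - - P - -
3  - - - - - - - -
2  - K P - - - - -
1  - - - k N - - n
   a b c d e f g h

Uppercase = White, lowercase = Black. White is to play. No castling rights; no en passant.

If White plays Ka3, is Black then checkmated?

no

After Ka3: black king on d1; in check: no.
Black is not in check, so this cannot be checkmate.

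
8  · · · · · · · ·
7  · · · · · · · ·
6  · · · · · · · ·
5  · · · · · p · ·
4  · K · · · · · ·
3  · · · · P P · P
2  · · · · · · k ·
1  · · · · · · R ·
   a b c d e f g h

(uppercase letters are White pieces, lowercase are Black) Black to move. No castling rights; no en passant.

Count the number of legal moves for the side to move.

5

Black to move; king on g2.
In check: yes, from the white rook on g1.
Legal moves: Kxh3, Kxf3, Kh2, Kf2, Kxg1.
Count: 5.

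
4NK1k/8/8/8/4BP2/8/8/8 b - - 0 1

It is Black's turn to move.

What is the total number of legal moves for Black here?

Black to move; king on h8.
In check: no.
Legal moves: none.
Count: 0.

0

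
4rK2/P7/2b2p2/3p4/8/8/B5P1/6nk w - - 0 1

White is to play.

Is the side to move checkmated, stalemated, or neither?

White to move; white king on f8.
In check: yes, from the black rook on e8.
Legal moves for White: Kg7, Kf7.
White is in check but has 2 legal moves → neither.

neither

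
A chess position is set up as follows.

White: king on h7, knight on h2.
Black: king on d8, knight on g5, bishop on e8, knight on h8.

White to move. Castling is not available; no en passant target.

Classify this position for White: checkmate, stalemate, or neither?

White to move; white king on h7.
In check: yes, from the black knight on g5.
Legal moves for White: Kxh8, Kg8, Kg7, Kh6.
White is in check but has 4 legal moves → neither.

neither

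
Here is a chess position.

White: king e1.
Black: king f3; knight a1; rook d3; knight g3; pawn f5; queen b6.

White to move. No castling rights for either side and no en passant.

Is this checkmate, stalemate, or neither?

White to move; white king on e1.
In check: no.
King squares — d1: attacked by Rd3; f1: attacked by Ng3; d2: attacked by Rd3; e2: attacked by Kf3; f2: attacked by Kf3.
Legal moves for White: none.
Not in check and no legal moves → stalemate.

stalemate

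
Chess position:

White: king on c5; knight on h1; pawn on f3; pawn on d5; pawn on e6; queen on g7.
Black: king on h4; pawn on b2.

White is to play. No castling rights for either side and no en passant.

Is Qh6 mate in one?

After Qh6: black king on h4; in check: yes, from the white queen on h6.
King squares — g3: attacked by Nh1; h3: attacked by Qh6; g4: attacked by Pf3; g5: attacked by Qh6; h5: attacked by Qh6.
Black has no legal moves → checkmate.

yes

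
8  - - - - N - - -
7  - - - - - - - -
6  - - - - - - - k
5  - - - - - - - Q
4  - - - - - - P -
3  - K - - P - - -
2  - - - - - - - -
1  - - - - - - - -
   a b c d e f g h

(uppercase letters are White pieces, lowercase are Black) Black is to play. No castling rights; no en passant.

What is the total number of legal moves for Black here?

0

Black to move; king on h6.
In check: yes, from the white queen on h5.
Legal moves: none.
Count: 0.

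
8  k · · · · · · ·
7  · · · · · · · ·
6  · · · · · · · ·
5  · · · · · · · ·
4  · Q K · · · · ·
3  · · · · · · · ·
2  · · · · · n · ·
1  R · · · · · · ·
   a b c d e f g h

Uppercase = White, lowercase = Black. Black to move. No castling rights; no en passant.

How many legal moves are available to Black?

Black to move; king on a8.
In check: yes, from the white rook on a1.
Legal moves: none.
Count: 0.

0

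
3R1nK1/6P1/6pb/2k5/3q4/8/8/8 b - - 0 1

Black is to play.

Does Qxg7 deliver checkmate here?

yes

After Qxg7: white king on g8; in check: yes, from the black queen on g7.
King squares — f7: attacked by Qg7; g7: attacked by Bh6; h7: attacked by Qg7; f8: attacked by Qg7; h8: attacked by Qg7.
White has no legal moves → checkmate.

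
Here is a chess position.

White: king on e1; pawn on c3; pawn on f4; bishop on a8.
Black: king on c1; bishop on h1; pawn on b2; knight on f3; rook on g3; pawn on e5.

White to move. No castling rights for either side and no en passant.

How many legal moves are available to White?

White to move; king on e1.
In check: yes, from the black knight on f3.
Legal moves: Kf2, Ke2, Kf1, Bxf3.
Count: 4.

4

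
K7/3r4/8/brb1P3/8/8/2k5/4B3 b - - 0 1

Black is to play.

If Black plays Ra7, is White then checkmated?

After Ra7: white king on a8; in check: yes, from the black rook on a7.
King squares — a7: attacked by Bc5; b7: attacked by Rb5; b8: attacked by Rb5.
White has no legal moves → checkmate.

yes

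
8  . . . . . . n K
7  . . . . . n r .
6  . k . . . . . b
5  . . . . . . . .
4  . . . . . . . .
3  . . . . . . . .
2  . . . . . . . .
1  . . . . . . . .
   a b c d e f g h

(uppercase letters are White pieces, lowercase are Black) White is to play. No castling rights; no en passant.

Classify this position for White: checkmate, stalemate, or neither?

checkmate

White to move; white king on h8.
In check: yes, from the black knight on f7.
King squares — g7: attacked by Bh6; h7: attacked by Rg7; g8: attacked by Rg7.
Legal moves for White: none.
In check with no legal moves → checkmate.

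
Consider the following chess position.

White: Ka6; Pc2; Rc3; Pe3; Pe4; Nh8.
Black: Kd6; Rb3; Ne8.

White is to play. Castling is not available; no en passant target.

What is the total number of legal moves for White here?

White to move; king on a6.
In check: no.
Legal moves: Nf7+, Ng6, Ka7, Ka5, Rc8, Rc7, Rc6+, Rc5, Rc4, Rd3+, Rxb3, cxb3, e5+.
Count: 13.

13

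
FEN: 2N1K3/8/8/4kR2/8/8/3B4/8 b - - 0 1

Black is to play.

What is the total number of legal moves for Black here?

Black to move; king on e5.
In check: yes, from the white rook on f5.
Legal moves: Ke6, Kxf5, Ke4, Kd4.
Count: 4.

4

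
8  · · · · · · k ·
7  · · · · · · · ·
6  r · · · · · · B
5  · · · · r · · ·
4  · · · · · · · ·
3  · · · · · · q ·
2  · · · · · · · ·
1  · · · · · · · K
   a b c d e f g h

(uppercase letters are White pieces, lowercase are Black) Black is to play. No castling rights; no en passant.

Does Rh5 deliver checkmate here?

After Rh5: white king on h1; in check: yes, from the black rook on h5.
King squares — g1: attacked by Qg3; g2: attacked by Qg3; h2: attacked by Qg3.
White has no legal moves → checkmate.

yes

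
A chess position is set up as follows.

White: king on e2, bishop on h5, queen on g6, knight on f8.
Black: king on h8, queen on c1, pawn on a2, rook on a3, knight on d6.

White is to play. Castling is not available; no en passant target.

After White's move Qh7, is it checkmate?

yes

After Qh7: black king on h8; in check: yes, from the white queen on h7.
King squares — g7: attacked by Qh7; h7: attacked by Nf8; g8: attacked by Qh7.
Black has no legal moves → checkmate.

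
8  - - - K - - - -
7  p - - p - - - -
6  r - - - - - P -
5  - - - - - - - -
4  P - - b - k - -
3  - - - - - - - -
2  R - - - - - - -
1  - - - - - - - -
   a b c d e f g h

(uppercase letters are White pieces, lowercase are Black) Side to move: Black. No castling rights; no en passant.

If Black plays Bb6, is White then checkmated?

After Bb6: white king on d8; in check: yes, from the black bishop on b6.
White has 4 legal replies: Ke8, Kc8, Ke7, Kxd7.
In check but a legal move exists → not checkmate.

no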